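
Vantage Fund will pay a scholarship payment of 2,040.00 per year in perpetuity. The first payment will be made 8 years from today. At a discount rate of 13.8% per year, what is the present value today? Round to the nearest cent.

5980.74

Value at end of year 7: C / r = 2,040.00 / 0.138 = 14,782.6087
Discount to today: PV = 14,782.6087 / (1 + 0.138)^7 = 14,782.6087 / 2.471700 = 5,980.74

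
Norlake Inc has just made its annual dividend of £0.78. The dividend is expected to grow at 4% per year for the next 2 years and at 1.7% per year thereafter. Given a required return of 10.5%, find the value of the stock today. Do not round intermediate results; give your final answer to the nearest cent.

£9.41

D_1 = 0.81120
D_2 = 0.84365
Terminal value at year 2: TV = D_2×(1+g_2)/(r−g_2) = 0.85799/0.088 = 9.74989
P_0 = D_1/(1+r)^1 + D_2/(1+r)^2 + TV/(1+r)^2
    = 0.73412 + 0.69093 + 7.98500 = 9.41005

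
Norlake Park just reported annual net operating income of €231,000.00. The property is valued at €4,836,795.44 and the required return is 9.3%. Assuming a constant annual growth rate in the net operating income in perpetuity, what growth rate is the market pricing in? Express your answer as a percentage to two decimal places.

P = D₀(1+g)/(r−g) ⇒ P(r−g) = D₀(1+g) ⇒ g(P+D₀) = P·r − D₀
g = (P·r − D₀)/(P + D₀) = (€4,836,795.44×0.093 − €231,000.00) / (€4,836,795.44 + €231,000.00) = 0.043179

4.32%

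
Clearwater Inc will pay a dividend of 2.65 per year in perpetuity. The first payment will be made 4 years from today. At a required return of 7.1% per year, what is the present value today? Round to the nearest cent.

Value at end of year 3: C / r = 2.65 / 0.071 = 37.3239
Discount to today: PV = 37.3239 / (1 + 0.071)^3 = 37.3239 / 1.228481 = 30.38

30.38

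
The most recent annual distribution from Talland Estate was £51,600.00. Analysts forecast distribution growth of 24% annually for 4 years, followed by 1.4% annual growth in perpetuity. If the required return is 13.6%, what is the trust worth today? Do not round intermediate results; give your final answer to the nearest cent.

£867003.05

D_1 = 63984.00000
D_2 = 79340.16000
D_3 = 98381.79840
D_4 = 121993.43002
Terminal value at year 4: TV = D_4×(1+g_2)/(r−g_2) = 123701.33804/0.122 = 1013945.39374
P_0 = D_1/(1+r)^1 + D_2/(1+r)^2 + D_3/(1+r)^3 + D_4/(1+r)^4 + TV/(1+r)^4
    = 56323.94366 + 61480.36104 + 67108.84480 + 73252.61228 + 608837.28565 = 867003.04743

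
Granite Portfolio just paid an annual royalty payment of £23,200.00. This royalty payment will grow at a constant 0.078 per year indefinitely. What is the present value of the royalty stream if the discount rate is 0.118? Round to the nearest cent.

D₁ = D₀ × (1 + g) = £23,200.00 × 1.078 = £25,009.6000
Growing perpetuity: P = D₁ / (r − g) = £25,009.6000 / (0.118 − 0.078) = £625,240.00

£625240.00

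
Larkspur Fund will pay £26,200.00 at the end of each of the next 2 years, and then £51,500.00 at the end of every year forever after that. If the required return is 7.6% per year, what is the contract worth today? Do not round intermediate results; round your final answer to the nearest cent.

PV of 2-year annuity: £26,200.00 × [1 − (1+0.076)^−2] / 0.076 = 46979.03567
Perpetuity value at year 2: £51,500.00 / 0.076 = 677631.57895
PV of perpetuity: 677631.57895 / (1+0.076)^2 = 585287.29128
Total PV = 46979.03567 + 585287.29128 = 632266.32695

£632266.33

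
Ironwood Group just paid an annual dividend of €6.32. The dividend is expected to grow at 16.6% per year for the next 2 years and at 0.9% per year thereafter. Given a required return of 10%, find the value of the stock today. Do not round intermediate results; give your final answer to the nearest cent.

D_1 = 7.36912
D_2 = 8.59239
Terminal value at year 2: TV = D_2×(1+g_2)/(r−g_2) = 8.66973/0.091 = 95.27171
P_0 = D_1/(1+r)^1 + D_2/(1+r)^2 + TV/(1+r)^2
    = 6.69920 + 7.10115 + 78.73695 = 92.53730

€92.54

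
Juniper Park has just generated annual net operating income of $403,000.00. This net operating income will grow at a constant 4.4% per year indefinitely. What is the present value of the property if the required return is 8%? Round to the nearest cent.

D₁ = D₀ × (1 + g) = $403,000.00 × 1.044 = $420,732.0000
Growing perpetuity: P = D₁ / (r − g) = $420,732.0000 / (0.08 − 0.044) = $11,687,000.00

$11687000.00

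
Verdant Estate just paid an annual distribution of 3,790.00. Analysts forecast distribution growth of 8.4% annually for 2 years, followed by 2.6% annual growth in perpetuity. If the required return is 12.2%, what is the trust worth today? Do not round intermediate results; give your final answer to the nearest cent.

45007.66

D_1 = 4108.36000
D_2 = 4453.46224
Terminal value at year 2: TV = D_2×(1+g_2)/(r−g_2) = 4569.25226/0.096 = 47596.37769
P_0 = D_1/(1+r)^1 + D_2/(1+r)^2 + TV/(1+r)^2
    = 3661.63993 + 3537.62717 + 37808.39036 = 45007.65746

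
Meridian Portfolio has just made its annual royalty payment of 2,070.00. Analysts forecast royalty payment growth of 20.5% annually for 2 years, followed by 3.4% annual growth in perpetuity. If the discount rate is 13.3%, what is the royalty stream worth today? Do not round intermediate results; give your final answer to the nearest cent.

D_1 = 2494.35000
D_2 = 3005.69175
Terminal value at year 2: TV = D_2×(1+g_2)/(r−g_2) = 3107.88527/0.099 = 31392.78050
P_0 = D_1/(1+r)^1 + D_2/(1+r)^2 + TV/(1+r)^2
    = 2201.54457 + 2341.44855 + 24455.12932 = 28998.12244

28998.12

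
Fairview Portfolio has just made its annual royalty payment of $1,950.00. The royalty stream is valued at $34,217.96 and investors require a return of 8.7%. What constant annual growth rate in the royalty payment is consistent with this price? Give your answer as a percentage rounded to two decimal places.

2.84%

P = D₀(1+g)/(r−g) ⇒ P(r−g) = D₀(1+g) ⇒ g(P+D₀) = P·r − D₀
g = (P·r − D₀)/(P + D₀) = ($34,217.96×0.087 − $1,950.00) / ($34,217.96 + $1,950.00) = 0.028394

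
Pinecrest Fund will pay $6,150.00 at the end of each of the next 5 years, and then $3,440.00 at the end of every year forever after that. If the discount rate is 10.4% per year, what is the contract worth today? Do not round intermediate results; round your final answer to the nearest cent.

$43245.83

PV of 5-year annuity: $6,150.00 × [1 − (1+0.104)^−5] / 0.104 = 23077.04919
Perpetuity value at year 5: $3,440.00 / 0.104 = 33076.92308
PV of perpetuity: 33076.92308 / (1+0.104)^5 = 20168.78500
Total PV = 23077.04919 + 20168.78500 = 43245.83418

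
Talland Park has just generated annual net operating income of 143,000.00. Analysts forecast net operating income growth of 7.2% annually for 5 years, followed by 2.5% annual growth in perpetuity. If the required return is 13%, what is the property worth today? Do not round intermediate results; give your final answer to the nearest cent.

D_1 = 153296.00000
D_2 = 164333.31200
D_3 = 176165.31046
D_4 = 188849.21282
D_5 = 202446.35614
Terminal value at year 5: TV = D_5×(1+g_2)/(r−g_2) = 207507.51504/0.105 = 1976262.04804
P_0 = D_1/(1+r)^1 + D_2/(1+r)^2 + D_3/(1+r)^3 + D_4/(1+r)^4 + D_5/(1+r)^5 + TV/(1+r)^5
    = 135660.17699 + 128697.08826 + 122091.39700 + 115824.75893 + 109879.77130 + 1072635.86271 = 1684789.05520

1684789.06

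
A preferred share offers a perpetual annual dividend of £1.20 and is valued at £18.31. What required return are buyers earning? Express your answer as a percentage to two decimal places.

6.55%

P = C/r ⇒ r = C/P = £1.20/£18.31 = 0.065538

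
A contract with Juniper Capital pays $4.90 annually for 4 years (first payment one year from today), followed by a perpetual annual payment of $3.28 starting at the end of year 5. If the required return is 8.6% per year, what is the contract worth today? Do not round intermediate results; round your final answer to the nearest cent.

$43.43

PV of 4-year annuity: $4.90 × [1 − (1+0.086)^−4] / 0.086 = 16.01501
Perpetuity value at year 4: $3.28 / 0.086 = 38.13953
PV of perpetuity: 38.13953 / (1+0.086)^4 = 27.41928
Total PV = 16.01501 + 27.41928 = 43.43429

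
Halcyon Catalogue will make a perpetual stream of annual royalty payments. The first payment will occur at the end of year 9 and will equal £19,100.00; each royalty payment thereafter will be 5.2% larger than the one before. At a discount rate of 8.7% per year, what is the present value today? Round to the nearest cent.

Value at end of year 8: C₁ / (r − g) = £19,100.00 / (0.087 − 0.052) = £545,714.2857
Discount to today: PV = £545,714.2857 / (1 + 0.087)^8 = £545,714.2857 / 1.949110 = £279,981.26

£279981.26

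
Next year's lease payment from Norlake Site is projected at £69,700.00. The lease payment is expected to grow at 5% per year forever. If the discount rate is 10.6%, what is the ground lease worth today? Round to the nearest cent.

£1244642.86

Growing perpetuity: P = D₁ / (r − g) = £69,700.0000 / (0.106 − 0.05) = £1,244,642.86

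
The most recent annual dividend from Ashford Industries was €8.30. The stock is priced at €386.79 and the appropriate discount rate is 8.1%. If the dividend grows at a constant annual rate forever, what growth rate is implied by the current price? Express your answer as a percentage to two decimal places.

P = D₀(1+g)/(r−g) ⇒ P(r−g) = D₀(1+g) ⇒ g(P+D₀) = P·r − D₀
g = (P·r − D₀)/(P + D₀) = (€386.79×0.081 − €8.30) / (€386.79 + €8.30) = 0.058290

5.83%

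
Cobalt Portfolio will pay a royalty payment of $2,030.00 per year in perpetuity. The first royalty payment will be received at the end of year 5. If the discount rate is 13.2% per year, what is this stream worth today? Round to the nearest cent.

$9365.62

Value at end of year 4: C / r = $2,030.00 / 0.132 = $15,378.7879
Discount to today: PV = $15,378.7879 / (1 + 0.132)^4 = $15,378.7879 / 1.642047 = $9,365.62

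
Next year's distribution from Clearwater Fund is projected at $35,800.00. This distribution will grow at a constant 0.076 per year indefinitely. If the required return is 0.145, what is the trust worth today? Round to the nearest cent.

$518840.58

Growing perpetuity: P = D₁ / (r − g) = $35,800.0000 / (0.145 − 0.076) = $518,840.58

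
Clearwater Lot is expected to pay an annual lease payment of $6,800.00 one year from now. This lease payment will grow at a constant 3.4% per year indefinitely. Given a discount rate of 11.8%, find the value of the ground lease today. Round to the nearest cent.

Growing perpetuity: P = D₁ / (r − g) = $6,800.0000 / (0.118 − 0.034) = $80,952.38

$80952.38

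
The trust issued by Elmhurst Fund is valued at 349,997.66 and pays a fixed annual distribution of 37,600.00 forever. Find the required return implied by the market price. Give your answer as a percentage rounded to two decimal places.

10.74%

P = C/r ⇒ r = C/P = 37,600.00/349,997.66 = 0.107429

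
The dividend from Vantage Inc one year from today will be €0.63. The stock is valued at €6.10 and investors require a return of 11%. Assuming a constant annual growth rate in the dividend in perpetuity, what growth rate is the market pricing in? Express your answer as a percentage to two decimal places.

P = D₁/(r−g) ⇒ g = r − D₁/P = 0.11 − €0.63/€6.10 = 0.006721

0.67%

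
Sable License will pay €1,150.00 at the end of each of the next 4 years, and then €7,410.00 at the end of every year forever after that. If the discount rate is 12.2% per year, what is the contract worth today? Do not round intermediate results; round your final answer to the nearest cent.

€41803.71

PV of 4-year annuity: €1,150.00 × [1 − (1+0.122)^−4] / 0.122 = 3478.28947
Perpetuity value at year 4: €7,410.00 / 0.122 = 60737.70492
PV of perpetuity: 60737.70492 / (1+0.122)^4 = 38325.42236
Total PV = 3478.28947 + 38325.42236 = 41803.71183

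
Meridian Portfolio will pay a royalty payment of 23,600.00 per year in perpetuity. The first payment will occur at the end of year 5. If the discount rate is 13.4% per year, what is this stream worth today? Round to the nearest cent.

106501.32

Value at end of year 4: C / r = 23,600.00 / 0.134 = 176,119.4030
Discount to today: PV = 176,119.4030 / (1 + 0.134)^4 = 176,119.4030 / 1.653683 = 106,501.32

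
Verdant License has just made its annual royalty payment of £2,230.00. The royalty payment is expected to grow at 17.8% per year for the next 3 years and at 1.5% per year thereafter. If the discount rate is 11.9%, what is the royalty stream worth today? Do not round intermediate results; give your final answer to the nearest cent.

D_1 = 2626.94000
D_2 = 3094.53532
D_3 = 3645.36261
Terminal value at year 3: TV = D_3×(1+g_2)/(r−g_2) = 3700.04305/0.104 = 35577.33698
P_0 = D_1/(1+r)^1 + D_2/(1+r)^2 + D_3/(1+r)^3 + TV/(1+r)^3
    = 2347.57819 + 2471.35578 + 2601.65961 + 25391.19716 = 32811.79074

£32811.79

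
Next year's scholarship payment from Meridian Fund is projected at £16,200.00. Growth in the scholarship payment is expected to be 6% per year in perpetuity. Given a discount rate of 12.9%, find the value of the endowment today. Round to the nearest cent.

Growing perpetuity: P = D₁ / (r − g) = £16,200.0000 / (0.129 − 0.06) = £234,782.61

£234782.61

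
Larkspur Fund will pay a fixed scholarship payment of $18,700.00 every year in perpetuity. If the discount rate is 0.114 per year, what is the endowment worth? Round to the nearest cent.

$164035.09

Level perpetuity: PV = C / r = $18,700.00 / 0.114 = $164,035.09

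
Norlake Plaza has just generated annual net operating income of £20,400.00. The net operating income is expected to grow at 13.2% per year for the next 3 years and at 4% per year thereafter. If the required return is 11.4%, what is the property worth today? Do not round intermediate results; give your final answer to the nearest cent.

D_1 = 23092.80000
D_2 = 26141.04960
D_3 = 29591.66815
Terminal value at year 3: TV = D_3×(1+g_2)/(r−g_2) = 30775.33487/0.074 = 415882.90369
P_0 = D_1/(1+r)^1 + D_2/(1+r)^2 + D_3/(1+r)^3 + TV/(1+r)^3
    = 20729.62298 + 21064.57201 + 21404.93313 + 300826.08727 = 364025.21539

£364025.22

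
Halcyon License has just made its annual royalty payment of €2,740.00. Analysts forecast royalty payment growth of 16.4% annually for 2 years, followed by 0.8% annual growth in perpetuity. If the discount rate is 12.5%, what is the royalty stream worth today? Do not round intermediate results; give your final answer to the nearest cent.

D_1 = 3189.36000
D_2 = 3712.41504
Terminal value at year 2: TV = D_2×(1+g_2)/(r−g_2) = 3742.11436/0.117 = 31983.88342
P_0 = D_1/(1+r)^1 + D_2/(1+r)^2 + TV/(1+r)^2
    = 2834.98667 + 2933.26620 + 25271.21653 = 31039.46940

€31039.47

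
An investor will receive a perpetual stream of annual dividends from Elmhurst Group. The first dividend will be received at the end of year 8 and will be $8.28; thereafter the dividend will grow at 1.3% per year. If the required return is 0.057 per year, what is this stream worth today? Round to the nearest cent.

$127.66

Value at end of year 7: C₁ / (r − g) = $8.28 / (0.057 − 0.013) = $188.1818
Discount to today: PV = $188.1818 / (1 + 0.057)^7 = $188.1818 / 1.474093 = $127.66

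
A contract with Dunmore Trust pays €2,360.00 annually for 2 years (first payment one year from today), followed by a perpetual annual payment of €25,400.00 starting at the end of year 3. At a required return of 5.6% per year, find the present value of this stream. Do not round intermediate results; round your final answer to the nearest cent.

€411092.09

PV of 2-year annuity: €2,360.00 × [1 − (1+0.056)^−2] / 0.056 = 4351.18228
Perpetuity value at year 2: €25,400.00 / 0.056 = 453571.42857
PV of perpetuity: 453571.42857 / (1+0.056)^2 = 406740.90745
Total PV = 4351.18228 + 406740.90745 = 411092.08973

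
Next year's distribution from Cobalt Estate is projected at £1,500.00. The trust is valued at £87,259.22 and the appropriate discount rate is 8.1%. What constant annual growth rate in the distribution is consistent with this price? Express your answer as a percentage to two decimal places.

6.38%

P = D₁/(r−g) ⇒ g = r − D₁/P = 0.081 − £1,500.00/£87,259.22 = 0.063810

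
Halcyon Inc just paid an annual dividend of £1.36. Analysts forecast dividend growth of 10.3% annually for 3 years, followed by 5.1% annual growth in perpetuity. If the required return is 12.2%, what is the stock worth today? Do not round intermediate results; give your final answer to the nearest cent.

D_1 = 1.50008
D_2 = 1.65459
D_3 = 1.82501
Terminal value at year 3: TV = D_3×(1+g_2)/(r−g_2) = 1.91809/0.071 = 27.01530
P_0 = D_1/(1+r)^1 + D_2/(1+r)^2 + D_3/(1+r)^3 + TV/(1+r)^3
    = 1.33697 + 1.31433 + 1.29207 + 19.12631 = 23.06968

£23.07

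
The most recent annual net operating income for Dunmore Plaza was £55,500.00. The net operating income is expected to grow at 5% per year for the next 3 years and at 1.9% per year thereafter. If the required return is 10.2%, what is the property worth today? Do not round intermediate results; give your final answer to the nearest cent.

D_1 = 58275.00000
D_2 = 61188.75000
D_3 = 64248.18750
Terminal value at year 3: TV = D_3×(1+g_2)/(r−g_2) = 65468.90306/0.083 = 788781.96461
P_0 = D_1/(1+r)^1 + D_2/(1+r)^2 + D_3/(1+r)^3 + TV/(1+r)^3
    = 52881.12523 + 50385.82712 + 48008.27448 + 589402.79152 = 740678.01835

£740678.02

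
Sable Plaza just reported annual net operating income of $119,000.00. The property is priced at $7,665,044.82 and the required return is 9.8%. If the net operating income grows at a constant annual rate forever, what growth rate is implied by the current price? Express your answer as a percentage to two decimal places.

P = D₀(1+g)/(r−g) ⇒ P(r−g) = D₀(1+g) ⇒ g(P+D₀) = P·r − D₀
g = (P·r − D₀)/(P + D₀) = ($7,665,044.82×0.098 − $119,000.00) / ($7,665,044.82 + $119,000.00) = 0.081214

8.12%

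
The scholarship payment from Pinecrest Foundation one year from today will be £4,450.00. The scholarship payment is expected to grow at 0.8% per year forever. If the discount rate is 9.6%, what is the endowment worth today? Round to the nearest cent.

Growing perpetuity: P = D₁ / (r − g) = £4,450.0000 / (0.096 − 0.008) = £50,568.18

£50568.18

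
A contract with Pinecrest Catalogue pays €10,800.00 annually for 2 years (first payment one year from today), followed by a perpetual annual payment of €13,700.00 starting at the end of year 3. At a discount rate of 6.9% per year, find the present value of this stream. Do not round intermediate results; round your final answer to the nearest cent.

€193300.20

PV of 2-year annuity: €10,800.00 × [1 − (1+0.069)^−2] / 0.069 = 19553.69495
Perpetuity value at year 2: €13,700.00 / 0.069 = 198550.72464
PV of perpetuity: 198550.72464 / (1+0.069)^2 = 173746.50048
Total PV = 19553.69495 + 173746.50048 = 193300.19544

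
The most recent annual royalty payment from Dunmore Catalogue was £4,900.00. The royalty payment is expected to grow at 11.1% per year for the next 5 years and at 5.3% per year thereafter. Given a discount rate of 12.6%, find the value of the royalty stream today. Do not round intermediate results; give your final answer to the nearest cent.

D_1 = 5443.90000
D_2 = 6048.17290
D_3 = 6719.52009
D_4 = 7465.38682
D_5 = 8294.04476
Terminal value at year 5: TV = D_5×(1+g_2)/(r−g_2) = 8733.62913/0.073 = 119638.75523
P_0 = D_1/(1+r)^1 + D_2/(1+r)^2 + D_3/(1+r)^3 + D_4/(1+r)^4 + D_5/(1+r)^5 + TV/(1+r)^5
    = 4834.72469 + 4770.31894 + 4706.77118 + 4644.06996 + 4582.20402 + 66096.72376 = 89634.81256

£89634.81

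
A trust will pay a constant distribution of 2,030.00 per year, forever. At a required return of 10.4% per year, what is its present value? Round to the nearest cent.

Level perpetuity: PV = C / r = 2,030.00 / 0.104 = 19,519.23

19519.23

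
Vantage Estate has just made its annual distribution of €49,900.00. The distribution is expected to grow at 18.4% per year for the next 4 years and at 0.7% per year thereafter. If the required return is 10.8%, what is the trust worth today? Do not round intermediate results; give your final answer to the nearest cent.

D_1 = 59081.60000
D_2 = 69952.61440
D_3 = 82823.89545
D_4 = 98063.49221
Terminal value at year 4: TV = D_4×(1+g_2)/(r−g_2) = 98749.93666/0.101 = 977722.14513
P_0 = D_1/(1+r)^1 + D_2/(1+r)^2 + D_3/(1+r)^3 + D_4/(1+r)^4 + TV/(1+r)^4
    = 53322.74368 + 56980.26040 + 60888.65371 + 65065.13176 + 648718.68994 = 884975.47949

€884975.48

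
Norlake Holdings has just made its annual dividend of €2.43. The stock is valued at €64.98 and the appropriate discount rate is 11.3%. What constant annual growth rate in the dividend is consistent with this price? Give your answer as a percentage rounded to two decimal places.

7.29%

P = D₀(1+g)/(r−g) ⇒ P(r−g) = D₀(1+g) ⇒ g(P+D₀) = P·r − D₀
g = (P·r − D₀)/(P + D₀) = (€64.98×0.113 − €2.43) / (€64.98 + €2.43) = 0.072879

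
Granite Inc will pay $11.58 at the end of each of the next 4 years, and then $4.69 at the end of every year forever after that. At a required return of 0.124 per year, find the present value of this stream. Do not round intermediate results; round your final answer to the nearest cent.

$58.57

PV of 4-year annuity: $11.58 × [1 − (1+0.124)^−4] / 0.124 = 34.87824
Perpetuity value at year 4: $4.69 / 0.124 = 37.82258
PV of perpetuity: 37.82258 / (1+0.124)^4 = 23.69659
Total PV = 34.87824 + 23.69659 = 58.57483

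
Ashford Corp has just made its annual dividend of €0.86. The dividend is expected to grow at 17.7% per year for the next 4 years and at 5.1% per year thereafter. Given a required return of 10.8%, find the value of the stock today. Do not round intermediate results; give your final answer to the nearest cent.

D_1 = 1.01222
D_2 = 1.19138
D_3 = 1.40226
D_4 = 1.65046
Terminal value at year 4: TV = D_4×(1+g_2)/(r−g_2) = 1.73463/0.057 = 30.43212
P_0 = D_1/(1+r)^1 + D_2/(1+r)^2 + D_3/(1+r)^3 + D_4/(1+r)^4 + TV/(1+r)^4
    = 0.91356 + 0.97045 + 1.03088 + 1.09508 + 20.19171 = 24.20167

€24.20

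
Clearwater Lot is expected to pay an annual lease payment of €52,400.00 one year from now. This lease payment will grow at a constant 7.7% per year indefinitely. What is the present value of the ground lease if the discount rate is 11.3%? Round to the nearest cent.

€1455555.56

Growing perpetuity: P = D₁ / (r − g) = €52,400.0000 / (0.113 − 0.077) = €1,455,555.56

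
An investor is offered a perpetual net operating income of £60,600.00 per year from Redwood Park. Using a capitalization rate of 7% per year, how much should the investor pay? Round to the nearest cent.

£865714.29

Level perpetuity: PV = C / r = £60,600.00 / 0.07 = £865,714.29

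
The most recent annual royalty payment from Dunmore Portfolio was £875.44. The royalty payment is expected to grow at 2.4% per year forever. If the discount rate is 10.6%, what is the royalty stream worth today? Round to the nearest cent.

D₁ = D₀ × (1 + g) = £875.44 × 1.024 = £896.4506
Growing perpetuity: P = D₁ / (r − g) = £896.4506 / (0.106 − 0.024) = £10,932.32

£10932.32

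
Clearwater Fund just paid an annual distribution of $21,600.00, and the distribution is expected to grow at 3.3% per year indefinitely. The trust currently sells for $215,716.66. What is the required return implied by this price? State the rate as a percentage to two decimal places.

D₁ = $21,600.00 × 1.033 = $22,312.8000
P = D₁/(r − g) ⇒ r = D₁/P + g = $22,312.8000/$215,716.66 + 0.033 = 0.103436 + 0.033 = 0.136436

13.64%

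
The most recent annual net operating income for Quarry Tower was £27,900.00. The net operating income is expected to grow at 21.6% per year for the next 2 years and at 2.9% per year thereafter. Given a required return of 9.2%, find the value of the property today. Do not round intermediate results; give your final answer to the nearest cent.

D_1 = 33926.40000
D_2 = 41254.50240
Terminal value at year 2: TV = D_2×(1+g_2)/(r−g_2) = 42450.88297/0.063 = 673823.53920
P_0 = D_1/(1+r)^1 + D_2/(1+r)^2 + TV/(1+r)^2
    = 31068.13187 + 34596.01497 + 565068.24458 = 630732.39142

£630732.39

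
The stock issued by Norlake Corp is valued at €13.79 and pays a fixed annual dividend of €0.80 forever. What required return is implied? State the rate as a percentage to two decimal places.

5.80%

P = C/r ⇒ r = C/P = €0.80/€13.79 = 0.058013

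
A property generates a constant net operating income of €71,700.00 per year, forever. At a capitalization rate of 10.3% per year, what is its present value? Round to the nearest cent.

€696116.50

Level perpetuity: PV = C / r = €71,700.00 / 0.103 = €696,116.50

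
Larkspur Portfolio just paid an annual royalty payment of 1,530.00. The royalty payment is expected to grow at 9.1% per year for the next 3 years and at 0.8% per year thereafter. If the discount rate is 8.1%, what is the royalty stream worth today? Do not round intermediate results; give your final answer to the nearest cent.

26393.77

D_1 = 1669.23000
D_2 = 1821.12993
D_3 = 1986.85275
Terminal value at year 3: TV = D_3×(1+g_2)/(r−g_2) = 2002.74758/0.073 = 27434.89830
P_0 = D_1/(1+r)^1 + D_2/(1+r)^2 + D_3/(1+r)^3 + TV/(1+r)^3
    = 1544.15356 + 1558.43805 + 1572.85469 + 21718.32225 = 26393.76855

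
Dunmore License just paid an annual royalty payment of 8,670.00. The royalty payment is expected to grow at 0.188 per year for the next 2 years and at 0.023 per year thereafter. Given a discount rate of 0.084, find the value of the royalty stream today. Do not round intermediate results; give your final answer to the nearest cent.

D_1 = 10299.96000
D_2 = 12236.35248
Terminal value at year 2: TV = D_2×(1+g_2)/(r−g_2) = 12517.78859/0.061 = 205209.64897
P_0 = D_1/(1+r)^1 + D_2/(1+r)^2 + TV/(1+r)^2
    = 9501.80812 + 10413.42071 + 174638.18658 = 194553.41540

194553.42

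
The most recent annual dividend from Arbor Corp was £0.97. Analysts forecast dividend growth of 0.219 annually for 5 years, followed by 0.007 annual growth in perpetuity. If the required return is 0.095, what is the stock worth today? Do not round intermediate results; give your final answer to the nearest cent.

£25.75

D_1 = 1.18243
D_2 = 1.44138
D_3 = 1.75704
D_4 = 2.14184
D_5 = 2.61090
Terminal value at year 5: TV = D_5×(1+g_2)/(r−g_2) = 2.62918/0.088 = 29.87701
P_0 = D_1/(1+r)^1 + D_2/(1+r)^2 + D_3/(1+r)^3 + D_4/(1+r)^4 + D_5/(1+r)^5 + TV/(1+r)^5
    = 1.07984 + 1.20213 + 1.33826 + 1.48981 + 1.65852 + 18.97870 = 25.74726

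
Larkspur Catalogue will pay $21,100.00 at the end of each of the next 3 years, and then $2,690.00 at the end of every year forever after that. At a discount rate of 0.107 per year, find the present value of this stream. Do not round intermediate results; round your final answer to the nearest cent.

PV of 3-year annuity: $21,100.00 × [1 − (1+0.107)^−3] / 0.107 = 51832.61314
Perpetuity value at year 3: $2,690.00 / 0.107 = 25140.18692
PV of perpetuity: 25140.18692 / (1+0.107)^3 = 18532.14287
Total PV = 51832.61314 + 18532.14287 = 70364.75601

$70364.76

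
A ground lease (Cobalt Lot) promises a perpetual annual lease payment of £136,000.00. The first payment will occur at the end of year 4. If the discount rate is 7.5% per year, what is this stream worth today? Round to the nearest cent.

£1459661.83

Value at end of year 3: C / r = £136,000.00 / 0.075 = £1,813,333.3333
Discount to today: PV = £1,813,333.3333 / (1 + 0.075)^3 = £1,813,333.3333 / 1.242297 = £1,459,661.83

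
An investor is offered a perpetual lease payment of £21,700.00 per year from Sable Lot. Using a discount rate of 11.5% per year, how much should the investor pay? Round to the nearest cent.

£188695.65

Level perpetuity: PV = C / r = £21,700.00 / 0.115 = £188,695.65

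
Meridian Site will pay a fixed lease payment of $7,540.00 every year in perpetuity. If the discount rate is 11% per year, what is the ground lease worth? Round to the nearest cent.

Level perpetuity: PV = C / r = $7,540.00 / 0.11 = $68,545.45

$68545.45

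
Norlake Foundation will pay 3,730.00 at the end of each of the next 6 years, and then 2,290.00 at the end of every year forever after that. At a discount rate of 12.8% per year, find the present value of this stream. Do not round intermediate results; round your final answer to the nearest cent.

23679.30

PV of 6-year annuity: 3,730.00 × [1 − (1+0.128)^−6] / 0.128 = 14994.27939
Perpetuity value at year 6: 2,290.00 / 0.128 = 17890.62500
PV of perpetuity: 17890.62500 / (1+0.128)^6 = 8685.02184
Total PV = 14994.27939 + 8685.02184 = 23679.30122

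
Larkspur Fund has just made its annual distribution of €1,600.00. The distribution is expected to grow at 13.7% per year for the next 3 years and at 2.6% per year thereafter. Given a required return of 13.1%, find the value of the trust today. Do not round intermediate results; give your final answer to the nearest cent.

D_1 = 1819.20000
D_2 = 2068.43040
D_3 = 2351.80536
Terminal value at year 3: TV = D_3×(1+g_2)/(r−g_2) = 2412.95230/0.105 = 22980.49814
P_0 = D_1/(1+r)^1 + D_2/(1+r)^2 + D_3/(1+r)^3 + TV/(1+r)^3
    = 1608.48806 + 1617.02116 + 1625.59952 + 15884.42958 = 20735.53832

€20735.54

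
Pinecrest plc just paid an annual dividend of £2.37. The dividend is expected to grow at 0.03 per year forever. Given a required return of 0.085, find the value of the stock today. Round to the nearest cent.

D₁ = D₀ × (1 + g) = £2.37 × 1.03 = £2.4411
Growing perpetuity: P = D₁ / (r − g) = £2.4411 / (0.085 − 0.03) = £44.38

£44.38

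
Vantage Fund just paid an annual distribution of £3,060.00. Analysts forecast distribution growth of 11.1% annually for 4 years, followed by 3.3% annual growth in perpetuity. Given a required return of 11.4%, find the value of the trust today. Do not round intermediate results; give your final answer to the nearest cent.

£50763.58

D_1 = 3399.66000
D_2 = 3777.02226
D_3 = 4196.27173
D_4 = 4662.05789
Terminal value at year 4: TV = D_4×(1+g_2)/(r−g_2) = 4815.90580/0.081 = 59455.62720
P_0 = D_1/(1+r)^1 + D_2/(1+r)^2 + D_3/(1+r)^3 + D_4/(1+r)^4 + TV/(1+r)^4
    = 3051.75943 + 3043.54104 + 3035.34479 + 3027.17061 + 38605.76845 = 50763.58433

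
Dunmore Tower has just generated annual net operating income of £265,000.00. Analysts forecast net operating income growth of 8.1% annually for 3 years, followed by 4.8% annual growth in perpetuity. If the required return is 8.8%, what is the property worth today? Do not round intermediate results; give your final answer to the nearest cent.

£7594664.27

D_1 = 286465.00000
D_2 = 309668.66500
D_3 = 334751.82687
Terminal value at year 3: TV = D_3×(1+g_2)/(r−g_2) = 350819.91455/0.04 = 8770497.86386
P_0 = D_1/(1+r)^1 + D_2/(1+r)^2 + D_3/(1+r)^3 + TV/(1+r)^3
    = 263295.03676 + 261601.04296 + 259917.94802 + 6809850.23803 = 7594664.26577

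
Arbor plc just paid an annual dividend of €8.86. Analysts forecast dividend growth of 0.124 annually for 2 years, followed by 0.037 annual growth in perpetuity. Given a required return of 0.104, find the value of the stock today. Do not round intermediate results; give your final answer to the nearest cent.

D_1 = 9.95864
D_2 = 11.19351
Terminal value at year 2: TV = D_2×(1+g_2)/(r−g_2) = 11.60767/0.067 = 173.24883
P_0 = D_1/(1+r)^1 + D_2/(1+r)^2 + TV/(1+r)^2
    = 9.02051 + 9.18392 + 142.14518 = 160.34961

€160.35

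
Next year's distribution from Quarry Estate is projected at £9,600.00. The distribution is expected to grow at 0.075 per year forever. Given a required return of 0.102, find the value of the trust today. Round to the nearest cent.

£355555.56

Growing perpetuity: P = D₁ / (r − g) = £9,600.0000 / (0.102 − 0.075) = £355,555.56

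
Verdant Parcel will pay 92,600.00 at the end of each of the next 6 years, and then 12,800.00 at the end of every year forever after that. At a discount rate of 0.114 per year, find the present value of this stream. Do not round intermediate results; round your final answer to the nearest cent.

PV of 6-year annuity: 92,600.00 × [1 − (1+0.114)^−6] / 0.114 = 387274.77114
Perpetuity value at year 6: 12,800.00 / 0.114 = 112280.70175
PV of perpetuity: 112280.70175 / (1+0.114)^6 = 58748.12000
Total PV = 387274.77114 + 58748.12000 = 446022.89114

446022.89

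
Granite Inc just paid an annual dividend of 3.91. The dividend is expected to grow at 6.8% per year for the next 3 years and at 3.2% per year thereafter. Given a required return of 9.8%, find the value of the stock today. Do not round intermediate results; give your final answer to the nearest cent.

D_1 = 4.17588
D_2 = 4.45984
D_3 = 4.76311
Terminal value at year 3: TV = D_3×(1+g_2)/(r−g_2) = 4.91553/0.066 = 74.47770
P_0 = D_1/(1+r)^1 + D_2/(1+r)^2 + D_3/(1+r)^3 + TV/(1+r)^3
    = 3.80317 + 3.69926 + 3.59819 + 56.26253 = 67.36314

67.36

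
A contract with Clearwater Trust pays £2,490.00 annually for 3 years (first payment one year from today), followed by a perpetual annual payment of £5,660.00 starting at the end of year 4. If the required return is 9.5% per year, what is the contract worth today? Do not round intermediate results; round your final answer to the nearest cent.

£51625.71

PV of 3-year annuity: £2,490.00 × [1 − (1+0.095)^−3] / 0.095 = 6247.17800
Perpetuity value at year 3: £5,660.00 / 0.095 = 59578.94737
PV of perpetuity: 59578.94737 / (1+0.095)^3 = 45378.53472
Total PV = 6247.17800 + 45378.53472 = 51625.71272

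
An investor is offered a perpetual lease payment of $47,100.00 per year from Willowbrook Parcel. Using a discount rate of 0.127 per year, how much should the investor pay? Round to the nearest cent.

Level perpetuity: PV = C / r = $47,100.00 / 0.127 = $370,866.14

$370866.14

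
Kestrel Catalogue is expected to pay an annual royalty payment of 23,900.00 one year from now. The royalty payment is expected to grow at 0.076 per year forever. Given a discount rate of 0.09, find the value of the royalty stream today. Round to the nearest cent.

Growing perpetuity: P = D₁ / (r − g) = 23,900.0000 / (0.09 − 0.076) = 1,707,142.86

1707142.86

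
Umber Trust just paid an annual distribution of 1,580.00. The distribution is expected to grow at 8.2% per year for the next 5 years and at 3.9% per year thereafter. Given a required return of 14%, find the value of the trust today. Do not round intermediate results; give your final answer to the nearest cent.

19291.77

D_1 = 1709.56000
D_2 = 1849.74392
D_3 = 2001.42292
D_4 = 2165.53960
D_5 = 2343.11385
Terminal value at year 5: TV = D_5×(1+g_2)/(r−g_2) = 2434.49529/0.101 = 24103.91375
P_0 = D_1/(1+r)^1 + D_2/(1+r)^2 + D_3/(1+r)^3 + D_4/(1+r)^4 + D_5/(1+r)^5 + TV/(1+r)^5
    = 1499.61404 + 1423.31788 + 1350.90346 + 1282.17329 + 1216.93991 + 12518.81749 = 19291.76607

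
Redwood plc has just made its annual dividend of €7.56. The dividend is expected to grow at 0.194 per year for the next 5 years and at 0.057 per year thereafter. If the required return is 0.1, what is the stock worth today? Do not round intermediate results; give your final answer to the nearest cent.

D_1 = 9.02664
D_2 = 10.77781
D_3 = 12.86870
D_4 = 15.36523
D_5 = 18.34609
Terminal value at year 5: TV = D_5×(1+g_2)/(r−g_2) = 19.39181/0.043 = 450.97240
P_0 = D_1/(1+r)^1 + D_2/(1+r)^2 + D_3/(1+r)^3 + D_4/(1+r)^4 + D_5/(1+r)^5 + TV/(1+r)^5
    = 8.20604 + 8.90728 + 9.66845 + 10.49466 + 11.39148 + 280.01838 = 328.68628

€328.69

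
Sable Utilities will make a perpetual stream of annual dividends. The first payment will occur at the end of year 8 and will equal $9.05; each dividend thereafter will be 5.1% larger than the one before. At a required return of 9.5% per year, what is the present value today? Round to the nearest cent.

$108.97

Value at end of year 7: C₁ / (r − g) = $9.05 / (0.095 − 0.051) = $205.6818
Discount to today: PV = $205.6818 / (1 + 0.095)^7 = $205.6818 / 1.887552 = $108.97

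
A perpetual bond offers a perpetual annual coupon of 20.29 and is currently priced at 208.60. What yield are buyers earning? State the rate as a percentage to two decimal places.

9.73%

P = C/r ⇒ r = C/P = 20.29/208.60 = 0.097267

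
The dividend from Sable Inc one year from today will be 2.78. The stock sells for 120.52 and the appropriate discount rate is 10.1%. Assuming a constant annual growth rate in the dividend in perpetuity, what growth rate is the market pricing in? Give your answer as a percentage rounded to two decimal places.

7.79%

P = D₁/(r−g) ⇒ g = r − D₁/P = 0.101 − 2.78/120.52 = 0.077933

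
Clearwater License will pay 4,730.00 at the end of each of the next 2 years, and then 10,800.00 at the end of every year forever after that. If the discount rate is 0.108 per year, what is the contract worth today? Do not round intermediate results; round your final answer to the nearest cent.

89577.31

PV of 2-year annuity: 4,730.00 × [1 − (1+0.108)^−2] / 0.108 = 8121.79880
Perpetuity value at year 2: 10,800.00 / 0.108 = 100000.00000
PV of perpetuity: 100000.00000 / (1+0.108)^2 = 81455.51226
Total PV = 8121.79880 + 81455.51226 = 89577.31106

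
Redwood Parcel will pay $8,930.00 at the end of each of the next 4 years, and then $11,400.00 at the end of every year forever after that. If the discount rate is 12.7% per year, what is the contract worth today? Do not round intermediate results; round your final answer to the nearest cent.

$82370.80

PV of 4-year annuity: $8,930.00 × [1 − (1+0.127)^−4] / 0.127 = 26728.45288
Perpetuity value at year 4: $11,400.00 / 0.127 = 89763.77953
PV of perpetuity: 89763.77953 / (1+0.127)^4 = 55642.35032
Total PV = 26728.45288 + 55642.35032 = 82370.80320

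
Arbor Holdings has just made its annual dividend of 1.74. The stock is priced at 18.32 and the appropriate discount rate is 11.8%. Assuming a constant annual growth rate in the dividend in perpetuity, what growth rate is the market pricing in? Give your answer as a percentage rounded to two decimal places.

P = D₀(1+g)/(r−g) ⇒ P(r−g) = D₀(1+g) ⇒ g(P+D₀) = P·r − D₀
g = (P·r − D₀)/(P + D₀) = (18.32×0.118 − 1.74) / (18.32 + 1.74) = 0.021025

2.10%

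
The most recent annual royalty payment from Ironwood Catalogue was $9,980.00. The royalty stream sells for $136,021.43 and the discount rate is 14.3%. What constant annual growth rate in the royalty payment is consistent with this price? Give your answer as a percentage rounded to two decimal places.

6.49%

P = D₀(1+g)/(r−g) ⇒ P(r−g) = D₀(1+g) ⇒ g(P+D₀) = P·r − D₀
g = (P·r − D₀)/(P + D₀) = ($136,021.43×0.143 − $9,980.00) / ($136,021.43 + $9,980.00) = 0.064870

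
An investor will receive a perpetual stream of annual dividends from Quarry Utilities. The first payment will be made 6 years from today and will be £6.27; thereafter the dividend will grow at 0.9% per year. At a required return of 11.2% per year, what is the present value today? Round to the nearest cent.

Value at end of year 5: C₁ / (r − g) = £6.27 / (0.112 − 0.009) = £60.8738
Discount to today: PV = £60.8738 / (1 + 0.112)^5 = £60.8738 / 1.700294 = £35.80

£35.80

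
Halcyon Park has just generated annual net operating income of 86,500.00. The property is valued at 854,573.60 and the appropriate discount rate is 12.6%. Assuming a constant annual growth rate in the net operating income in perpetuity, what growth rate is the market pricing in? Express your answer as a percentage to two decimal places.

2.25%

P = D₀(1+g)/(r−g) ⇒ P(r−g) = D₀(1+g) ⇒ g(P+D₀) = P·r − D₀
g = (P·r − D₀)/(P + D₀) = (854,573.60×0.126 − 86,500.00) / (854,573.60 + 86,500.00) = 0.022502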